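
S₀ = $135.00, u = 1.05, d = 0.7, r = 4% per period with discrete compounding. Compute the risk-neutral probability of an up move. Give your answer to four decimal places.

Risk-neutral probability p = (1 + 0.04 − 0.7)/(1.05 − 0.7) = 0.3400/0.3500 = 0.9714

p = 0.9714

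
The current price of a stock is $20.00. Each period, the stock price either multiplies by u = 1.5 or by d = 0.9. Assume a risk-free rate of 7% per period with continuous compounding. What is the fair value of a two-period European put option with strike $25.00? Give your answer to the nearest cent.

$3.88

Risk-neutral probability p = (e^0.07 − 0.9)/(1.5 − 0.9) = 0.1725/0.6000 = 0.2875
Terminal stock prices: S_uu = 45, S_ud = 27, S_dd = 16.2
Terminal payoffs (K − S): max(-20, 0) = 0, max(-2, 0) = 0, max(8.8, 0) = 8.8
Node u (S = 30): V_u = e^(−0.07)·[0.2875·0.0000 + 0.7125·0.0000] = 0.0000
Node d (S = 18): V_d = e^(−0.07)·[0.2875·0.0000 + 0.7125·8.8000] = 5.8460
Node 0 (S = 20): V_0 = e^(−0.07)·[0.2875·0.0000 + 0.7125·5.8460] = 3.8836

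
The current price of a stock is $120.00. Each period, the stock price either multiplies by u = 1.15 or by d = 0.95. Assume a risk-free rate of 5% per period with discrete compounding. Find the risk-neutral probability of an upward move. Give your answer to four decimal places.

p = 0.5000

Risk-neutral probability p = (1 + 0.05 − 0.95)/(1.15 − 0.95) = 0.1000/0.2000 = 0.5000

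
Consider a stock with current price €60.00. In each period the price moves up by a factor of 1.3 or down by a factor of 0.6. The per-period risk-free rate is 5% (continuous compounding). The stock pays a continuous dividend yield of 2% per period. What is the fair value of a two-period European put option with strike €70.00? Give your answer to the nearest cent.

€16.44

Per-period risk-free factor R = e^0.05 = 1.0513; dividend-adjusted growth = e^(0.05−0.02) = 1.0305.
Risk-neutral probability p = (1.0305 − 0.6)/(1.3 − 0.6) = 0.4305/0.7000 = 0.6149
Terminal stock prices: S_uu = 101.4, S_ud = 46.8, S_dd = 21.6
Terminal payoffs (K − S): max(-31.4, 0) = 0, max(23.2, 0) = 23.2, max(48.4, 0) = 48.4
Node u (S = 78): V_u = e^(−0.05)·[0.6149·0.0000 + 0.3851·23.2000] = 8.4978
Node d (S = 36): V_d = e^(−0.05)·[0.6149·23.2000 + 0.3851·48.4000] = 31.2989
Node 0 (S = 60): V_0 = e^(−0.05)·[0.6149·8.4978 + 0.3851·31.2989] = 16.4351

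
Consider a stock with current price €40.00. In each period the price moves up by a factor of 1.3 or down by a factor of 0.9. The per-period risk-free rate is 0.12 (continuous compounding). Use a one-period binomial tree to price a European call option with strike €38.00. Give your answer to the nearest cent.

€7.06

Risk-neutral probability p = (e^0.12 − 0.9)/(1.3 − 0.9) = 0.2275/0.4000 = 0.5687
Terminal stock prices: S_u = 52, S_d = 36
Terminal payoffs (S − K): max(14, 0) = 14, max(-2, 0) = 0
Node 0 (S = 40): V_0 = e^(−0.12)·[0.5687·14.0000 + 0.4313·0.0000] = 7.0620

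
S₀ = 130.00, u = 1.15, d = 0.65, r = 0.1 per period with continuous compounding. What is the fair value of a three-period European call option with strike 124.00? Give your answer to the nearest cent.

41.20

Risk-neutral probability p = (e^0.1 − 0.65)/(1.15 − 0.65) = 0.4552/0.5000 = 0.9103
Terminal stock prices: S_uuu = 197.7, S_uud = 111.8, S_udd = 63.16, S_ddd = 35.7
Terminal payoffs (S − K): max(73.71, 0) = 73.71, max(-12.25, 0) = 0, max(-60.84, 0) = 0, max(-88.3, 0) = 0
Node uu (S = 171.9): V_uu = e^(−0.1)·[0.9103·73.7137 + 0.0897·0.0000] = 60.7189
Node ud (S = 97.17): V_ud = e^(−0.1)·[0.9103·0.0000 + 0.0897·0.0000] = 0.0000
Node dd (S = 54.93): V_dd = e^(−0.1)·[0.9103·0.0000 + 0.0897·0.0000] = 0.0000
Node u (S = 149.5): V_u = e^(−0.1)·[0.9103·60.7189 + 0.0897·0.0000] = 50.0148
Node d (S = 84.5): V_d = e^(−0.1)·[0.9103·0.0000 + 0.0897·0.0000] = 0.0000
Node 0 (S = 130): V_0 = e^(−0.1)·[0.9103·50.0148 + 0.0897·0.0000] = 41.1978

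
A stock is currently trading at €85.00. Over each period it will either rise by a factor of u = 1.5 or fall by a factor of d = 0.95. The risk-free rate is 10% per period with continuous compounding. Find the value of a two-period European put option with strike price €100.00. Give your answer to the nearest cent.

€9.83

Risk-neutral probability p = (e^0.1 − 0.95)/(1.5 − 0.95) = 0.1552/0.5500 = 0.2821
Terminal stock prices: S_uu = 191.2, S_ud = 121.1, S_dd = 76.71
Terminal payoffs (K − S): max(-91.25, 0) = 0, max(-21.12, 0) = 0, max(23.29, 0) = 23.29
Node u (S = 127.5): V_u = e^(−0.1)·[0.2821·0.0000 + 0.7179·0.0000] = 0.0000
Node d (S = 80.75): V_d = e^(−0.1)·[0.2821·0.0000 + 0.7179·23.2875] = 15.1265
Node 0 (S = 85): V_0 = e^(−0.1)·[0.2821·0.0000 + 0.7179·15.1265] = 9.8255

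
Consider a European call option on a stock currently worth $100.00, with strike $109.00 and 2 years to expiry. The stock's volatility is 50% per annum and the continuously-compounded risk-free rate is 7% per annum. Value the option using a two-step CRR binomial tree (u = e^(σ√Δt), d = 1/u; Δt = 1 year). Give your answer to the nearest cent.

CRR parameters: u = e^(σ√Δt) = e^(0.5·√1) = 1.6487, d = 1/u = 0.6065
Per-period rate: rΔt = 0.07·1 = 0.07, so R = e^0.07 = 1.0725
Risk-neutral probability p = (e^0.07 − 0.6065)/(1.6487 − 0.6065) = 0.4660/1.0422 = 0.4471
Terminal stock prices: S_uu = 271.8, S_ud = 100, S_dd = 36.79
Terminal payoffs (S − K): max(162.8, 0) = 162.8, max(-9, 0) = 0, max(-72.21, 0) = 0
Node u (S = 164.9): V_u = e^(−0.07)·[0.4471·162.8282 + 0.5529·0.0000] = 67.8808
Node d (S = 60.65): V_d = e^(−0.07)·[0.4471·0.0000 + 0.5529·0.0000] = 0.0000
Node 0 (S = 100): V_0 = e^(−0.07)·[0.4471·67.8808 + 0.5529·0.0000] = 28.2985

$28.30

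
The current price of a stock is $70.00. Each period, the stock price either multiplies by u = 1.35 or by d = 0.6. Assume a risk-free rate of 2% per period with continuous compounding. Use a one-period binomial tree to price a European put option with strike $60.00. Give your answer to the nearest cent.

$7.76

Risk-neutral probability p = (e^0.02 − 0.6)/(1.35 − 0.6) = 0.4202/0.7500 = 0.5603
Terminal stock prices: S_u = 94.5, S_d = 42
Terminal payoffs (K − S): max(-34.5, 0) = 0, max(18, 0) = 18
Node 0 (S = 70): V_0 = e^(−0.02)·[0.5603·0.0000 + 0.4397·18.0000] = 7.7584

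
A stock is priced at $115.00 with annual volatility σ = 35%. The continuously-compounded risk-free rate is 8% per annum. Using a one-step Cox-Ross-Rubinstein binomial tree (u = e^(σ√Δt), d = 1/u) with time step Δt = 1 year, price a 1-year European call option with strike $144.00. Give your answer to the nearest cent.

CRR parameters: u = e^(σ√Δt) = e^(0.35·√1) = 1.4191, d = 1/u = 0.7047
Per-period rate: rΔt = 0.08·1 = 0.08, so R = e^0.08 = 1.0833
Risk-neutral probability p = (e^0.08 − 0.7047)/(1.4191 − 0.7047) = 0.3786/0.7144 = 0.5300
Terminal stock prices: S_u = 163.2, S_d = 81.04
Terminal payoffs (S − K): max(19.19, 0) = 19.19, max(-62.96, 0) = 0
Node 0 (S = 115): V_0 = e^(−0.08)·[0.5300·19.1928 + 0.4700·0.0000] = 9.3895

$9.39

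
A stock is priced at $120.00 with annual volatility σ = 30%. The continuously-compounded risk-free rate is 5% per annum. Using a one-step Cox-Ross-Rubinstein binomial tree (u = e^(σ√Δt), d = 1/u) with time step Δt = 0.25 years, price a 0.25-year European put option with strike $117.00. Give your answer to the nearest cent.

$6.71

CRR parameters: u = e^(σ√Δt) = e^(0.3·√0.25) = 1.1618, d = 1/u = 0.8607
Per-period rate: rΔt = 0.05·0.25 = 0.0125, so R = e^0.0125 = 1.0126
Risk-neutral probability p = (e^0.0125 − 0.8607)/(1.1618 − 0.8607) = 0.1519/0.3011 = 0.5043
Terminal stock prices: S_u = 139.4, S_d = 103.3
Terminal payoffs (K − S): max(-22.42, 0) = 0, max(13.72, 0) = 13.72
Node 0 (S = 120): V_0 = e^(−0.0125)·[0.5043·0.0000 + 0.4957·13.7150] = 6.7135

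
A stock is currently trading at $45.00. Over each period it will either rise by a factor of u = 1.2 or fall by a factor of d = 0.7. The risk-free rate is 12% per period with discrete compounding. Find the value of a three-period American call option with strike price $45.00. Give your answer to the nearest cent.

$13.91

Risk-neutral probability p = (1 + 0.12 − 0.7)/(1.2 − 0.7) = 0.4200/0.5000 = 0.8400
Terminal stock prices: S_uuu = 77.76, S_uud = 45.36, S_udd = 26.46, S_ddd = 15.43
Terminal payoffs (S − K): max(32.76, 0) = 32.76, max(0.36, 0) = 0.36, max(-18.54, 0) = 0, max(-29.57, 0) = 0
Node uu (S = 64.8): continuation = 1/1.12·[0.8400·32.7600 + 0.1600·0.3600] = 24.6214; exercise value = 19.8000 ≤ continuation, so V_uu = 24.6214
Node ud (S = 37.8): continuation = 1/1.12·[0.8400·0.3600 + 0.1600·0.0000] = 0.2700; exercise value = 0.0000 ≤ continuation, so V_ud = 0.2700
Node dd (S = 22.05): continuation = 1/1.12·[0.8400·0.0000 + 0.1600·0.0000] = 0.0000; exercise value = 0.0000 ≤ continuation, so V_dd = 0.0000
Node u (S = 54): continuation = 1/1.12·[0.8400·24.6214 + 0.1600·0.2700] = 18.5046; exercise value = 9.0000 ≤ continuation, so V_u = 18.5046
Node d (S = 31.5): continuation = 1/1.12·[0.8400·0.2700 + 0.1600·0.0000] = 0.2025; exercise value = 0.0000 ≤ continuation, so V_d = 0.2025
Node 0 (S = 45): continuation = 1/1.12·[0.8400·18.5046 + 0.1600·0.2025] = 13.9074; exercise value = 0.0000 ≤ continuation, so V_0 = 13.9074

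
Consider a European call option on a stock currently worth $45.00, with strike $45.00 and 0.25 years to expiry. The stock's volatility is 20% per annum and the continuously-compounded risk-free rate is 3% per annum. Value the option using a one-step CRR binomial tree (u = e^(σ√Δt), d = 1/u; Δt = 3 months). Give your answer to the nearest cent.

CRR parameters: u = e^(σ√Δt) = e^(0.2·√0.25) = 1.1052, d = 1/u = 0.9048
Per-period rate: rΔt = 0.03·0.25 = 0.0075, so R = e^0.0075 = 1.0075
Risk-neutral probability p = (e^0.0075 − 0.9048)/(1.1052 − 0.9048) = 0.1027/0.2003 = 0.5126
Terminal stock prices: S_u = 49.73, S_d = 40.72
Terminal payoffs (S − K): max(4.733, 0) = 4.733, max(-4.282, 0) = 0
Node 0 (S = 45): V_0 = e^(−0.0075)·[0.5126·4.7327 + 0.4874·0.0000] = 2.4078

$2.41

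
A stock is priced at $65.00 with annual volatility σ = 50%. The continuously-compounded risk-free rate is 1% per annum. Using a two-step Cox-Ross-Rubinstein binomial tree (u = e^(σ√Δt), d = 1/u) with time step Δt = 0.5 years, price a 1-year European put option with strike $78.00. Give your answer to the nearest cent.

$21.60

CRR parameters: u = e^(σ√Δt) = e^(0.5·√0.5) = 1.4241, d = 1/u = 0.7022
Per-period rate: rΔt = 0.01·0.5 = 0.005, so R = e^0.005 = 1.0050
Risk-neutral probability p = (e^0.005 − 0.7022)/(1.4241 − 0.7022) = 0.3028/0.7219 = 0.4195
Terminal stock prices: S_uu = 131.8, S_ud = 65, S_dd = 32.05
Terminal payoffs (K − S): max(-53.83, 0) = 0, max(13, 0) = 13, max(45.95, 0) = 45.95
Node u (S = 92.57): V_u = e^(−0.005)·[0.4195·0.0000 + 0.5805·13.0000] = 7.5093
Node d (S = 45.64): V_d = e^(−0.005)·[0.4195·13.0000 + 0.5805·45.9505] = 31.9687
Node 0 (S = 65): V_0 = e^(−0.005)·[0.4195·7.5093 + 0.5805·31.9687] = 21.6006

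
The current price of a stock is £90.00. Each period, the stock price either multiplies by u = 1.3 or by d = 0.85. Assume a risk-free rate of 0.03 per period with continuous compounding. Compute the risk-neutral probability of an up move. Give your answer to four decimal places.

Risk-neutral probability p = (e^0.03 − 0.85)/(1.3 − 0.85) = 0.1805/0.4500 = 0.4010

p = 0.4010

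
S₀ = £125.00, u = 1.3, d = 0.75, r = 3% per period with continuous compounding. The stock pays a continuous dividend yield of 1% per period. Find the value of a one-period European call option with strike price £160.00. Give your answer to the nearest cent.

£1.19

Per-period risk-free factor R = e^0.03 = 1.0305; dividend-adjusted growth = e^(0.03−0.01) = 1.0202.
Risk-neutral probability p = (1.0202 − 0.75)/(1.3 − 0.75) = 0.2702/0.5500 = 0.4913
Terminal stock prices: S_u = 162.5, S_d = 93.75
Terminal payoffs (S − K): max(2.5, 0) = 2.5, max(-66.25, 0) = 0
Node 0 (S = 125): V_0 = e^(−0.03)·[0.4913·2.5000 + 0.5087·0.0000] = 1.1919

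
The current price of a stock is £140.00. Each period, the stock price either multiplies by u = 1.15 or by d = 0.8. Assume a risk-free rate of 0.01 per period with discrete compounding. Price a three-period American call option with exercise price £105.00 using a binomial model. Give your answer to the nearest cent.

£40.71

Risk-neutral probability p = (1 + 0.01 − 0.8)/(1.15 − 0.8) = 0.2100/0.3500 = 0.6000
Terminal stock prices: S_uuu = 212.9, S_uud = 148.1, S_udd = 103, S_ddd = 71.68
Terminal payoffs (S − K): max(107.9, 0) = 107.9, max(43.12, 0) = 43.12, max(-1.96, 0) = 0, max(-33.32, 0) = 0
Node uu (S = 185.1): continuation = 1/1.01·[0.6000·107.9225 + 0.4000·43.1200] = 81.1896; exercise value = 80.1500 ≤ continuation, so V_uu = 81.1896
Node ud (S = 128.8): continuation = 1/1.01·[0.6000·43.1200 + 0.4000·0.0000] = 25.6158; exercise value = 23.8000 ≤ continuation, so V_ud = 25.6158
Node dd (S = 89.6): continuation = 1/1.01·[0.6000·0.0000 + 0.4000·0.0000] = 0.0000; exercise value = 0.0000 ≤ continuation, so V_dd = 0.0000
Node u (S = 161): continuation = 1/1.01·[0.6000·81.1896 + 0.4000·25.6158] = 58.3763; exercise value = 56.0000 ≤ continuation, so V_u = 58.3763
Node d (S = 112): continuation = 1/1.01·[0.6000·25.6158 + 0.4000·0.0000] = 15.2173; exercise value = 7.0000 ≤ continuation, so V_d = 15.2173
Node 0 (S = 140): continuation = 1/1.01·[0.6000·58.3763 + 0.4000·15.2173] = 40.7057; exercise value = 35.0000 ≤ continuation, so V_0 = 40.7057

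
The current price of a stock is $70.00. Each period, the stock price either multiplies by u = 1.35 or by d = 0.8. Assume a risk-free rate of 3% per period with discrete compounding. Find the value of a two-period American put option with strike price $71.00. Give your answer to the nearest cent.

$8.47

Risk-neutral probability p = (1 + 0.03 − 0.8)/(1.35 − 0.8) = 0.2300/0.5500 = 0.4182
Terminal stock prices: S_uu = 127.6, S_ud = 75.6, S_dd = 44.8
Terminal payoffs (K − S): max(-56.58, 0) = 0, max(-4.6, 0) = 0, max(26.2, 0) = 26.2
Node u (S = 94.5): continuation = 1/1.03·[0.4182·0.0000 + 0.5818·0.0000] = 0.0000; exercise value = 0.0000 ≤ continuation, so V_u = 0.0000
Node d (S = 56): continuation = 1/1.03·[0.4182·0.0000 + 0.5818·26.2000] = 14.7996; exercise value = 15.0000 > continuation, so V_d = 15.0000 (exercise)
Node 0 (S = 70): continuation = 1/1.03·[0.4182·0.0000 + 0.5818·15.0000] = 8.4731; exercise value = 1.0000 ≤ continuation, so V_0 = 8.4731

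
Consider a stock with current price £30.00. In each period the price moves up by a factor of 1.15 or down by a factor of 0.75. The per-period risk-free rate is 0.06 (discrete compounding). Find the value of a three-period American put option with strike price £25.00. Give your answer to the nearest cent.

Risk-neutral probability p = (1 + 0.06 − 0.75)/(1.15 − 0.75) = 0.3100/0.4000 = 0.7750
Terminal stock prices: S_uuu = 45.63, S_uud = 29.76, S_udd = 19.41, S_ddd = 12.66
Terminal payoffs (K − S): max(-20.63, 0) = 0, max(-4.756, 0) = 0, max(5.594, 0) = 5.594, max(12.34, 0) = 12.34
Node uu (S = 39.67): continuation = 1/1.06·[0.7750·0.0000 + 0.2250·0.0000] = 0.0000; exercise value = 0.0000 ≤ continuation, so V_uu = 0.0000
Node ud (S = 25.88): continuation = 1/1.06·[0.7750·0.0000 + 0.2250·5.5938] = 1.1874; exercise value = 0.0000 ≤ continuation, so V_ud = 1.1874
Node dd (S = 16.88): continuation = 1/1.06·[0.7750·5.5938 + 0.2250·12.3438] = 6.7099; exercise value = 8.1250 > continuation, so V_dd = 8.1250 (exercise)
Node u (S = 34.5): continuation = 1/1.06·[0.7750·0.0000 + 0.2250·1.1874] = 0.2520; exercise value = 0.0000 ≤ continuation, so V_u = 0.2520
Node d (S = 22.5): continuation = 1/1.06·[0.7750·1.1874 + 0.2250·8.1250] = 2.5928; exercise value = 2.5000 ≤ continuation, so V_d = 2.5928
Node 0 (S = 30): continuation = 1/1.06·[0.7750·0.2520 + 0.2250·2.5928] = 0.7346; exercise value = 0.0000 ≤ continuation, so V_0 = 0.7346

£0.73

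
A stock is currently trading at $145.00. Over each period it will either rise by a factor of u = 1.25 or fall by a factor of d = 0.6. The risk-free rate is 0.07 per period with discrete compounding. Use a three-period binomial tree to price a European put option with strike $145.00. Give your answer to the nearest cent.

$16.01

Risk-neutral probability p = (1 + 0.07 − 0.6)/(1.25 − 0.6) = 0.4700/0.6500 = 0.7231
Terminal stock prices: S_uuu = 283.2, S_uud = 135.9, S_udd = 65.25, S_ddd = 31.32
Terminal payoffs (K − S): max(-138.2, 0) = 0, max(9.062, 0) = 9.062, max(79.75, 0) = 79.75, max(113.7, 0) = 113.7
Node uu (S = 226.6): V_uu = 1/1.07·[0.7231·0.0000 + 0.2769·9.0625] = 2.3454
Node ud (S = 108.8): V_ud = 1/1.07·[0.7231·9.0625 + 0.2769·79.7500] = 26.7640
Node dd (S = 52.2): V_dd = 1/1.07·[0.7231·79.7500 + 0.2769·113.6800] = 83.3140
Node u (S = 181.2): V_u = 1/1.07·[0.7231·2.3454 + 0.2769·26.7640] = 8.5117
Node d (S = 87): V_d = 1/1.07·[0.7231·26.7640 + 0.2769·83.3140] = 39.6486
Node 0 (S = 145): V_0 = 1/1.07·[0.7231·8.5117 + 0.2769·39.6486] = 16.0133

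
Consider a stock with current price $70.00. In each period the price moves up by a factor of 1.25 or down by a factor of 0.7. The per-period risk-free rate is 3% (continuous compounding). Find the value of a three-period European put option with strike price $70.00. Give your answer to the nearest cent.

$9.79

Risk-neutral probability p = (e^0.03 − 0.7)/(1.25 − 0.7) = 0.3305/0.5500 = 0.6008
Terminal stock prices: S_uuu = 136.7, S_uud = 76.56, S_udd = 42.87, S_ddd = 24.01
Terminal payoffs (K − S): max(-66.72, 0) = 0, max(-6.562, 0) = 0, max(27.13, 0) = 27.13, max(45.99, 0) = 45.99
Node uu (S = 109.4): V_uu = e^(−0.03)·[0.6008·0.0000 + 0.3992·0.0000] = 0.0000
Node ud (S = 61.25): V_ud = e^(−0.03)·[0.6008·0.0000 + 0.3992·27.1250] = 10.5076
Node dd (S = 34.3): V_dd = e^(−0.03)·[0.6008·27.1250 + 0.3992·45.9900] = 33.6312
Node u (S = 87.5): V_u = e^(−0.03)·[0.6008·0.0000 + 0.3992·10.5076] = 4.0704
Node d (S = 49): V_d = e^(−0.03)·[0.6008·10.5076 + 0.3992·33.6312] = 19.1546
Node 0 (S = 70): V_0 = e^(−0.03)·[0.6008·4.0704 + 0.3992·19.1546] = 9.7933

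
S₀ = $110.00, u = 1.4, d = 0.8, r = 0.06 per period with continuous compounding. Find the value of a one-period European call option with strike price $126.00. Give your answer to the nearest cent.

$11.51

Risk-neutral probability p = (e^0.06 − 0.8)/(1.4 − 0.8) = 0.2618/0.6000 = 0.4364
Terminal stock prices: S_u = 154, S_d = 88
Terminal payoffs (S − K): max(28, 0) = 28, max(-38, 0) = 0
Node 0 (S = 110): V_0 = e^(−0.06)·[0.4364·28.0000 + 0.5636·0.0000] = 11.5075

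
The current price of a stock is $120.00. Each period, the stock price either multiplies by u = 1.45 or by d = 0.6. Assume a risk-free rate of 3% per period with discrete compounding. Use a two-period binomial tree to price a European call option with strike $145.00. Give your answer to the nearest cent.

Risk-neutral probability p = (1 + 0.03 − 0.6)/(1.45 − 0.6) = 0.4300/0.8500 = 0.5059
Terminal stock prices: S_uu = 252.3, S_ud = 104.4, S_dd = 43.2
Terminal payoffs (S − K): max(107.3, 0) = 107.3, max(-40.6, 0) = 0, max(-101.8, 0) = 0
Node u (S = 174): V_u = 1/1.03·[0.5059·107.3000 + 0.4941·0.0000] = 52.7002
Node d (S = 72): V_d = 1/1.03·[0.5059·0.0000 + 0.4941·0.0000] = 0.0000
Node 0 (S = 120): V_0 = 1/1.03·[0.5059·52.7002 + 0.4941·0.0000] = 25.8836

$25.88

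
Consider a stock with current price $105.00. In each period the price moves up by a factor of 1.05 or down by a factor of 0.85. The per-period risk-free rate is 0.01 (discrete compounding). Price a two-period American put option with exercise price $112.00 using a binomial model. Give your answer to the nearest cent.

Risk-neutral probability p = (1 + 0.01 − 0.85)/(1.05 − 0.85) = 0.1600/0.2000 = 0.8000
Terminal stock prices: S_uu = 115.8, S_ud = 93.71, S_dd = 75.86
Terminal payoffs (K − S): max(-3.763, 0) = 0, max(18.29, 0) = 18.29, max(36.14, 0) = 36.14
Node u (S = 110.2): continuation = 1/1.01·[0.8000·0.0000 + 0.2000·18.2875] = 3.6213; exercise value = 1.7500 ≤ continuation, so V_u = 3.6213
Node d (S = 89.25): continuation = 1/1.01·[0.8000·18.2875 + 0.2000·36.1375] = 21.6411; exercise value = 22.7500 > continuation, so V_d = 22.7500 (exercise)
Node 0 (S = 105): continuation = 1/1.01·[0.8000·3.6213 + 0.2000·22.7500] = 7.3733; exercise value = 7.0000 ≤ continuation, so V_0 = 7.3733

$7.37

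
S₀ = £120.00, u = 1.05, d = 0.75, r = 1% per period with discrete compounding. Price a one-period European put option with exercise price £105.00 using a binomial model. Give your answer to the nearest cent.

Risk-neutral probability p = (1 + 0.01 − 0.75)/(1.05 − 0.75) = 0.2600/0.3000 = 0.8667
Terminal stock prices: S_u = 126, S_d = 90
Terminal payoffs (K − S): max(-21, 0) = 0, max(15, 0) = 15
Node 0 (S = 120): V_0 = 1/1.01·[0.8667·0.0000 + 0.1333·15.0000] = 1.9802

£1.98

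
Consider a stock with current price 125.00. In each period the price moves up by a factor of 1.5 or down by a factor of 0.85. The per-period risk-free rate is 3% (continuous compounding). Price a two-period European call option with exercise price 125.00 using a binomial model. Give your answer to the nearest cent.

Risk-neutral probability p = (e^0.03 − 0.85)/(1.5 − 0.85) = 0.1805/0.6500 = 0.2776
Terminal stock prices: S_uu = 281.2, S_ud = 159.4, S_dd = 90.31
Terminal payoffs (S − K): max(156.2, 0) = 156.2, max(34.38, 0) = 34.38, max(-34.69, 0) = 0
Node u (S = 187.5): V_u = e^(−0.03)·[0.2776·156.2500 + 0.7224·34.3750] = 66.1943
Node d (S = 106.2): V_d = e^(−0.03)·[0.2776·34.3750 + 0.7224·0.0000] = 9.2612
Node 0 (S = 125): V_0 = e^(−0.03)·[0.2776·66.1943 + 0.7224·9.2612] = 24.3263

24.33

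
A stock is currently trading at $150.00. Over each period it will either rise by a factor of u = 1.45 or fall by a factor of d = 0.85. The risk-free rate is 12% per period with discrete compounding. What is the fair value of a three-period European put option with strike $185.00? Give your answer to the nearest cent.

$19.10

Risk-neutral probability p = (1 + 0.12 − 0.85)/(1.45 − 0.85) = 0.2700/0.6000 = 0.4500
Terminal stock prices: S_uuu = 457.3, S_uud = 268.1, S_udd = 157.1, S_ddd = 92.12
Terminal payoffs (K − S): max(-272.3, 0) = 0, max(-83.07, 0) = 0, max(27.86, 0) = 27.86, max(92.88, 0) = 92.88
Node uu (S = 315.4): V_uu = 1/1.12·[0.4500·0.0000 + 0.5500·0.0000] = 0.0000
Node ud (S = 184.9): V_ud = 1/1.12·[0.4500·0.0000 + 0.5500·27.8563] = 13.6794
Node dd (S = 108.4): V_dd = 1/1.12·[0.4500·27.8563 + 0.5500·92.8813] = 56.8036
Node u (S = 217.5): V_u = 1/1.12·[0.4500·0.0000 + 0.5500·13.6794] = 6.7176
Node d (S = 127.5): V_d = 1/1.12·[0.4500·13.6794 + 0.5500·56.8036] = 33.3908
Node 0 (S = 150): V_0 = 1/1.12·[0.4500·6.7176 + 0.5500·33.3908] = 19.0963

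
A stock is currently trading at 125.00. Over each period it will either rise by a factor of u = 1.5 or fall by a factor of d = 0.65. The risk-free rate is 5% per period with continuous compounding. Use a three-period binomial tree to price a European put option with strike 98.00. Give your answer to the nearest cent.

14.44

Risk-neutral probability p = (e^0.05 − 0.65)/(1.5 − 0.65) = 0.4013/0.8500 = 0.4721
Terminal stock prices: S_uuu = 421.9, S_uud = 182.8, S_udd = 79.22, S_ddd = 34.33
Terminal payoffs (K − S): max(-323.9, 0) = 0, max(-84.81, 0) = 0, max(18.78, 0) = 18.78, max(63.67, 0) = 63.67
Node uu (S = 281.2): V_uu = e^(−0.05)·[0.4721·0.0000 + 0.5279·0.0000] = 0.0000
Node ud (S = 121.9): V_ud = e^(−0.05)·[0.4721·0.0000 + 0.5279·18.7812] = 9.4314
Node dd (S = 52.81): V_dd = e^(−0.05)·[0.4721·18.7812 + 0.5279·63.6719] = 40.4080
Node u (S = 187.5): V_u = e^(−0.05)·[0.4721·0.0000 + 0.5279·9.4314] = 4.7361
Node d (S = 81.25): V_d = e^(−0.05)·[0.4721·9.4314 + 0.5279·40.4080] = 24.5269
Node 0 (S = 125): V_0 = e^(−0.05)·[0.4721·4.7361 + 0.5279·24.5269] = 14.4435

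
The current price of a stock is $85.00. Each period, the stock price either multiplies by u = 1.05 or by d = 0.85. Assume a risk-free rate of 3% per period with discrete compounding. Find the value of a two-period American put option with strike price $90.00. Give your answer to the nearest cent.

Risk-neutral probability p = (1 + 0.03 − 0.85)/(1.05 − 0.85) = 0.1800/0.2000 = 0.9000
Terminal stock prices: S_uu = 93.71, S_ud = 75.86, S_dd = 61.41
Terminal payoffs (K − S): max(-3.713, 0) = 0, max(14.14, 0) = 14.14, max(28.59, 0) = 28.59
Node u (S = 89.25): continuation = 1/1.03·[0.9000·0.0000 + 0.1000·14.1375] = 1.3726; exercise value = 0.7500 ≤ continuation, so V_u = 1.3726
Node d (S = 72.25): continuation = 1/1.03·[0.9000·14.1375 + 0.1000·28.5875] = 15.1286; exercise value = 17.7500 > continuation, so V_d = 17.7500 (exercise)
Node 0 (S = 85): continuation = 1/1.03·[0.9000·1.3726 + 0.1000·17.7500] = 2.9226; exercise value = 5.0000 > continuation, so V_0 = 5.0000 (exercise)

$5.00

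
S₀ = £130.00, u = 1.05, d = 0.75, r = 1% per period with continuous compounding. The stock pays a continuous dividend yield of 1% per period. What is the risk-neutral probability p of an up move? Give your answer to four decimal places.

Per-period risk-free factor R = e^0.01 = 1.0101; dividend-adjusted growth = e^(0.01−0.01) = 1.0000.
Risk-neutral probability p = (1.0000 − 0.75)/(1.05 − 0.75) = 0.2500/0.3000 = 0.8333

p = 0.8333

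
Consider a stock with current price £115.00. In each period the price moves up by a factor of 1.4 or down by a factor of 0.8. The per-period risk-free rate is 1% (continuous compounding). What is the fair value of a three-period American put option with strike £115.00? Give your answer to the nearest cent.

Risk-neutral probability p = (e^0.01 − 0.8)/(1.4 − 0.8) = 0.2101/0.6000 = 0.3501
Terminal stock prices: S_uuu = 315.6, S_uud = 180.3, S_udd = 103, S_ddd = 58.88
Terminal payoffs (K − S): max(-200.6, 0) = 0, max(-65.32, 0) = 0, max(11.96, 0) = 11.96, max(56.12, 0) = 56.12
Node uu (S = 225.4): continuation = e^(−0.01)·[0.3501·0.0000 + 0.6499·0.0000] = 0.0000; exercise value = 0.0000 ≤ continuation, so V_uu = 0.0000
Node ud (S = 128.8): continuation = e^(−0.01)·[0.3501·0.0000 + 0.6499·11.9600] = 7.6957; exercise value = 0.0000 ≤ continuation, so V_ud = 7.6957
Node dd (S = 73.6): continuation = e^(−0.01)·[0.3501·11.9600 + 0.6499·56.1200] = 40.2557; exercise value = 41.4000 > continuation, so V_dd = 41.4000 (exercise)
Node u (S = 161): continuation = e^(−0.01)·[0.3501·0.0000 + 0.6499·7.6957] = 4.9518; exercise value = 0.0000 ≤ continuation, so V_u = 4.9518
Node d (S = 92): continuation = e^(−0.01)·[0.3501·7.6957 + 0.6499·41.4000] = 29.3061; exercise value = 23.0000 ≤ continuation, so V_d = 29.3061
Node 0 (S = 115): continuation = e^(−0.01)·[0.3501·4.9518 + 0.6499·29.3061] = 20.5733; exercise value = 0.0000 ≤ continuation, so V_0 = 20.5733

£20.57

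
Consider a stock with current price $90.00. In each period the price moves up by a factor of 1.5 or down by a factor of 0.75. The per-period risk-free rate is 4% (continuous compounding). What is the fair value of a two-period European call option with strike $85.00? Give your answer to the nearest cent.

$23.43

Risk-neutral probability p = (e^0.04 − 0.75)/(1.5 − 0.75) = 0.2908/0.7500 = 0.3877
Terminal stock prices: S_uu = 202.5, S_ud = 101.2, S_dd = 50.62
Terminal payoffs (S − K): max(117.5, 0) = 117.5, max(16.25, 0) = 16.25, max(-34.38, 0) = 0
Node u (S = 135): V_u = e^(−0.04)·[0.3877·117.5000 + 0.6123·16.2500] = 53.3329
Node d (S = 67.5): V_d = e^(−0.04)·[0.3877·16.2500 + 0.6123·0.0000] = 6.0538
Node 0 (S = 90): V_0 = e^(−0.04)·[0.3877·53.3329 + 0.6123·6.0538] = 23.4300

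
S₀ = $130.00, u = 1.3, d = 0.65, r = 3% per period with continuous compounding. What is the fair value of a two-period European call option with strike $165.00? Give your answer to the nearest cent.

Risk-neutral probability p = (e^0.03 − 0.65)/(1.3 − 0.65) = 0.3805/0.6500 = 0.5853
Terminal stock prices: S_uu = 219.7, S_ud = 109.9, S_dd = 54.93
Terminal payoffs (S − K): max(54.7, 0) = 54.7, max(-55.15, 0) = 0, max(-110.1, 0) = 0
Node u (S = 169): V_u = e^(−0.03)·[0.5853·54.7000 + 0.4147·0.0000] = 31.0705
Node d (S = 84.5): V_d = e^(−0.03)·[0.5853·0.0000 + 0.4147·0.0000] = 0.0000
Node 0 (S = 130): V_0 = e^(−0.03)·[0.5853·31.0705 + 0.4147·0.0000] = 17.6485

$17.65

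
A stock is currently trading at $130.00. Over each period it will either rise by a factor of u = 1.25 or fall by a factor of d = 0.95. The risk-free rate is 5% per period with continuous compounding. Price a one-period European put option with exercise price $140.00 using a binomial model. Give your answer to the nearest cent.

$10.40

Risk-neutral probability p = (e^0.05 − 0.95)/(1.25 − 0.95) = 0.1013/0.3000 = 0.3376
Terminal stock prices: S_u = 162.5, S_d = 123.5
Terminal payoffs (K − S): max(-22.5, 0) = 0, max(16.5, 0) = 16.5
Node 0 (S = 130): V_0 = e^(−0.05)·[0.3376·0.0000 + 0.6624·16.5000] = 10.3970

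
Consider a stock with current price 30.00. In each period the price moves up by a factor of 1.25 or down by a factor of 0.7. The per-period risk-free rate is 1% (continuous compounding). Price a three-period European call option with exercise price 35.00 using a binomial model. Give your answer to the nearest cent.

Risk-neutral probability p = (e^0.01 − 0.7)/(1.25 − 0.7) = 0.3101/0.5500 = 0.5637
Terminal stock prices: S_uuu = 58.59, S_uud = 32.81, S_udd = 18.37, S_ddd = 10.29
Terminal payoffs (S − K): max(23.59, 0) = 23.59, max(-2.188, 0) = 0, max(-16.63, 0) = 0, max(-24.71, 0) = 0
Node uu (S = 46.88): V_uu = e^(−0.01)·[0.5637·23.5938 + 0.4363·0.0000] = 13.1681
Node ud (S = 26.25): V_ud = e^(−0.01)·[0.5637·0.0000 + 0.4363·0.0000] = 0.0000
Node dd (S = 14.7): V_dd = e^(−0.01)·[0.5637·0.0000 + 0.4363·0.0000] = 0.0000
Node u (S = 37.5): V_u = e^(−0.01)·[0.5637·13.1681 + 0.4363·0.0000] = 7.3494
Node d (S = 21): V_d = e^(−0.01)·[0.5637·0.0000 + 0.4363·0.0000] = 0.0000
Node 0 (S = 30): V_0 = e^(−0.01)·[0.5637·7.3494 + 0.4363·0.0000] = 4.1018

4.10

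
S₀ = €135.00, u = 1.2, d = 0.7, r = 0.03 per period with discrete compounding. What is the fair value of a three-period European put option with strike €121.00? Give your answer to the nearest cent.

€11.40

Risk-neutral probability p = (1 + 0.03 − 0.7)/(1.2 − 0.7) = 0.3300/0.5000 = 0.6600
Terminal stock prices: S_uuu = 233.3, S_uud = 136.1, S_udd = 79.38, S_ddd = 46.3
Terminal payoffs (K − S): max(-112.3, 0) = 0, max(-15.08, 0) = 0, max(41.62, 0) = 41.62, max(74.7, 0) = 74.7
Node uu (S = 194.4): V_uu = 1/1.03·[0.6600·0.0000 + 0.3400·0.0000] = 0.0000
Node ud (S = 113.4): V_ud = 1/1.03·[0.6600·0.0000 + 0.3400·41.6200] = 13.7386
Node dd (S = 66.15): V_dd = 1/1.03·[0.6600·41.6200 + 0.3400·74.6950] = 51.3257
Node u (S = 162): V_u = 1/1.03·[0.6600·0.0000 + 0.3400·13.7386] = 4.5351
Node d (S = 94.5): V_d = 1/1.03·[0.6600·13.7386 + 0.3400·51.3257] = 25.7459
Node 0 (S = 135): V_0 = 1/1.03·[0.6600·4.5351 + 0.3400·25.7459] = 11.4046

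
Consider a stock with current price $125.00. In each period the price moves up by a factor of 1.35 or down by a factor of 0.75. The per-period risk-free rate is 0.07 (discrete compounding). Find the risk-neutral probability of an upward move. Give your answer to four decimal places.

Risk-neutral probability p = (1 + 0.07 − 0.75)/(1.35 − 0.75) = 0.3200/0.6000 = 0.5333

p = 0.5333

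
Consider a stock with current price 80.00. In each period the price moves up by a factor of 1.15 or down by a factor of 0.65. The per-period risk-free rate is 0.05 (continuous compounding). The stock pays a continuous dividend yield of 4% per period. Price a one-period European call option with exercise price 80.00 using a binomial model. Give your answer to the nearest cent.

8.22

Per-period risk-free factor R = e^0.05 = 1.0513; dividend-adjusted growth = e^(0.05−0.04) = 1.0101.
Risk-neutral probability p = (1.0101 − 0.65)/(1.15 − 0.65) = 0.3601/0.5000 = 0.7201
Terminal stock prices: S_u = 92, S_d = 52
Terminal payoffs (S − K): max(12, 0) = 12, max(-28, 0) = 0
Node 0 (S = 80): V_0 = e^(−0.05)·[0.7201·12.0000 + 0.2799·0.0000] = 8.2198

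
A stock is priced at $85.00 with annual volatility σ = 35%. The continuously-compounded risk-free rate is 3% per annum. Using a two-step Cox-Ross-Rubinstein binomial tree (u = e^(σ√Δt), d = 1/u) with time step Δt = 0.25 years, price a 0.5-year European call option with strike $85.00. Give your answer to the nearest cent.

CRR parameters: u = e^(σ√Δt) = e^(0.35·√0.25) = 1.1912, d = 1/u = 0.8395
Per-period rate: rΔt = 0.03·0.25 = 0.0075, so R = e^0.0075 = 1.0075
Risk-neutral probability p = (e^0.0075 − 0.8395)/(1.1912 − 0.8395) = 0.1681/0.3518 = 0.4778
Terminal stock prices: S_uu = 120.6, S_ud = 85, S_dd = 59.9
Terminal payoffs (S − K): max(35.62, 0) = 35.62, max(0, 0) = 0, max(-25.1, 0) = 0
Node u (S = 101.3): V_u = e^(−0.0075)·[0.4778·35.6207 + 0.5222·0.0000] = 16.8910
Node d (S = 71.35): V_d = e^(−0.0075)·[0.4778·0.0000 + 0.5222·0.0000] = 0.0000
Node 0 (S = 85): V_0 = e^(−0.0075)·[0.4778·16.8910 + 0.5222·0.0000] = 8.0096

$8.01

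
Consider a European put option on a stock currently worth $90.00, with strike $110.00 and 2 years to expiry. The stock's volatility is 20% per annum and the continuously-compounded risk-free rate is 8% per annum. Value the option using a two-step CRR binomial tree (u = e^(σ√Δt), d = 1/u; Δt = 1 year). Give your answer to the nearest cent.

$12.66

CRR parameters: u = e^(σ√Δt) = e^(0.2·√1) = 1.2214, d = 1/u = 0.8187
Per-period rate: rΔt = 0.08·1 = 0.08, so R = e^0.08 = 1.0833
Risk-neutral probability p = (e^0.08 − 0.8187)/(1.2214 − 0.8187) = 0.2646/0.4027 = 0.6570
Terminal stock prices: S_uu = 134.3, S_ud = 90, S_dd = 60.33
Terminal payoffs (K − S): max(-24.26, 0) = 0, max(20, 0) = 20, max(49.67, 0) = 49.67
Node u (S = 109.9): V_u = e^(−0.08)·[0.6570·0.0000 + 0.3430·20.0000] = 6.3325
Node d (S = 73.69): V_d = e^(−0.08)·[0.6570·20.0000 + 0.3430·49.6712] = 27.8570
Node 0 (S = 90): V_0 = e^(−0.08)·[0.6570·6.3325 + 0.3430·27.8570] = 12.6609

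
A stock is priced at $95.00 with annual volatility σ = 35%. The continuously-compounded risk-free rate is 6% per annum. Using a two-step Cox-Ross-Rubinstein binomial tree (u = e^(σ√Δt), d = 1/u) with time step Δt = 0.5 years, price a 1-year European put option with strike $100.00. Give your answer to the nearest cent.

CRR parameters: u = e^(σ√Δt) = e^(0.35·√0.5) = 1.2808, d = 1/u = 0.7808
Per-period rate: rΔt = 0.06·0.5 = 0.03, so R = e^0.03 = 1.0305
Risk-neutral probability p = (e^0.03 − 0.7808)/(1.2808 − 0.7808) = 0.2497/0.5000 = 0.4993
Terminal stock prices: S_uu = 155.8, S_ud = 95, S_dd = 57.91
Terminal payoffs (K − S): max(-55.84, 0) = 0, max(5, 0) = 5, max(42.09, 0) = 42.09
Node u (S = 121.7): V_u = e^(−0.03)·[0.4993·0.0000 + 0.5007·5.0000] = 2.4293
Node d (S = 74.17): V_d = e^(−0.03)·[0.4993·5.0000 + 0.5007·42.0893] = 22.8723
Node 0 (S = 95): V_0 = e^(−0.03)·[0.4993·2.4293 + 0.5007·22.8723] = 12.2899

$12.29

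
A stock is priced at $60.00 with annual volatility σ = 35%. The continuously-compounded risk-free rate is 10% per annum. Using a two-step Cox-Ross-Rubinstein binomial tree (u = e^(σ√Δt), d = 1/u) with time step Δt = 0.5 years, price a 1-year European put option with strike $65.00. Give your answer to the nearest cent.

CRR parameters: u = e^(σ√Δt) = e^(0.35·√0.5) = 1.2808, d = 1/u = 0.7808
Per-period rate: rΔt = 0.1·0.5 = 0.05, so R = e^0.05 = 1.0513
Risk-neutral probability p = (e^0.05 − 0.7808)/(1.2808 − 0.7808) = 0.2705/0.5000 = 0.5410
Terminal stock prices: S_uu = 98.43, S_ud = 60, S_dd = 36.58
Terminal payoffs (K − S): max(-33.43, 0) = 0, max(5, 0) = 5, max(28.42, 0) = 28.42
Node u (S = 76.85): V_u = e^(−0.05)·[0.5410·0.0000 + 0.4590·5.0000] = 2.1832
Node d (S = 46.85): V_d = e^(−0.05)·[0.5410·5.0000 + 0.4590·28.4248] = 14.9843
Node 0 (S = 60): V_0 = e^(−0.05)·[0.5410·2.1832 + 0.4590·14.9843] = 7.6662

$7.67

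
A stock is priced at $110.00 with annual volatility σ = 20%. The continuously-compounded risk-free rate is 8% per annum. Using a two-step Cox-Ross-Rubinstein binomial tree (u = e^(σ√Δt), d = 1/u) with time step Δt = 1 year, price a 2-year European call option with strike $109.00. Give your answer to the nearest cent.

$20.65

CRR parameters: u = e^(σ√Δt) = e^(0.2·√1) = 1.2214, d = 1/u = 0.8187
Per-period rate: rΔt = 0.08·1 = 0.08, so R = e^0.08 = 1.0833
Risk-neutral probability p = (e^0.08 − 0.8187)/(1.2214 − 0.8187) = 0.2646/0.4027 = 0.6570
Terminal stock prices: S_uu = 164.1, S_ud = 110, S_dd = 73.74
Terminal payoffs (S − K): max(55.1, 0) = 55.1, max(1, 0) = 1, max(-35.26, 0) = 0
Node u (S = 134.4): V_u = e^(−0.08)·[0.6570·55.1007 + 0.3430·1.0000] = 33.7346
Node d (S = 90.06): V_d = e^(−0.08)·[0.6570·1.0000 + 0.3430·0.0000] = 0.6065
Node 0 (S = 110): V_0 = e^(−0.08)·[0.6570·33.7346 + 0.3430·0.6065] = 20.6517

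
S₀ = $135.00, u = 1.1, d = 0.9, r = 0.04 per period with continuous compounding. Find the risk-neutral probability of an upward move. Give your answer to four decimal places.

p = 0.7041

Risk-neutral probability p = (e^0.04 − 0.9)/(1.1 − 0.9) = 0.1408/0.2000 = 0.7041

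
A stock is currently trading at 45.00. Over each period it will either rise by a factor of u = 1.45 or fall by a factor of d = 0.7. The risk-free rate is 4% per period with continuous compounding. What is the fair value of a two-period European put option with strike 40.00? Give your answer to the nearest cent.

4.93

Risk-neutral probability p = (e^0.04 − 0.7)/(1.45 − 0.7) = 0.3408/0.7500 = 0.4544
Terminal stock prices: S_uu = 94.61, S_ud = 45.67, S_dd = 22.05
Terminal payoffs (K − S): max(-54.61, 0) = 0, max(-5.675, 0) = 0, max(17.95, 0) = 17.95
Node u (S = 65.25): V_u = e^(−0.04)·[0.4544·0.0000 + 0.5456·0.0000] = 0.0000
Node d (S = 31.5): V_d = e^(−0.04)·[0.4544·0.0000 + 0.5456·17.9500] = 9.4093
Node 0 (S = 45): V_0 = e^(−0.04)·[0.4544·0.0000 + 0.5456·9.4093] = 4.9323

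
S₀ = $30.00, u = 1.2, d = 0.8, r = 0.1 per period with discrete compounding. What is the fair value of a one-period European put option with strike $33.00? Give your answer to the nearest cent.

Risk-neutral probability p = (1 + 0.1 − 0.8)/(1.2 − 0.8) = 0.3000/0.4000 = 0.7500
Terminal stock prices: S_u = 36, S_d = 24
Terminal payoffs (K − S): max(-3, 0) = 0, max(9, 0) = 9
Node 0 (S = 30): V_0 = 1/1.1·[0.7500·0.0000 + 0.2500·9.0000] = 2.0455

$2.05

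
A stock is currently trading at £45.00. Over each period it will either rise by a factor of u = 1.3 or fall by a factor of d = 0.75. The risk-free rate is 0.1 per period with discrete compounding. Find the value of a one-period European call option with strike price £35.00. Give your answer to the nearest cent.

£13.60

Risk-neutral probability p = (1 + 0.1 − 0.75)/(1.3 − 0.75) = 0.3500/0.5500 = 0.6364
Terminal stock prices: S_u = 58.5, S_d = 33.75
Terminal payoffs (S − K): max(23.5, 0) = 23.5, max(-1.25, 0) = 0
Node 0 (S = 45): V_0 = 1/1.1·[0.6364·23.5000 + 0.3636·0.0000] = 13.5950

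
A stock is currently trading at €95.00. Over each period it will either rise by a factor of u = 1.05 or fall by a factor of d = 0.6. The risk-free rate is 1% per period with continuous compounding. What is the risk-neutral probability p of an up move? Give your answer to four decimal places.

p = 0.9112

Risk-neutral probability p = (e^0.01 − 0.6)/(1.05 − 0.6) = 0.4101/0.4500 = 0.9112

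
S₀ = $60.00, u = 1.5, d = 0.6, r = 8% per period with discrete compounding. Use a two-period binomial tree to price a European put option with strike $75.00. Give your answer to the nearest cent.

$18.93

Risk-neutral probability p = (1 + 0.08 − 0.6)/(1.5 − 0.6) = 0.4800/0.9000 = 0.5333
Terminal stock prices: S_uu = 135, S_ud = 54, S_dd = 21.6
Terminal payoffs (K − S): max(-60, 0) = 0, max(21, 0) = 21, max(53.4, 0) = 53.4
Node u (S = 90): V_u = 1/1.08·[0.5333·0.0000 + 0.4667·21.0000] = 9.0741
Node d (S = 36): V_d = 1/1.08·[0.5333·21.0000 + 0.4667·53.4000] = 33.4444
Node 0 (S = 60): V_0 = 1/1.08·[0.5333·9.0741 + 0.4667·33.4444] = 18.9323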